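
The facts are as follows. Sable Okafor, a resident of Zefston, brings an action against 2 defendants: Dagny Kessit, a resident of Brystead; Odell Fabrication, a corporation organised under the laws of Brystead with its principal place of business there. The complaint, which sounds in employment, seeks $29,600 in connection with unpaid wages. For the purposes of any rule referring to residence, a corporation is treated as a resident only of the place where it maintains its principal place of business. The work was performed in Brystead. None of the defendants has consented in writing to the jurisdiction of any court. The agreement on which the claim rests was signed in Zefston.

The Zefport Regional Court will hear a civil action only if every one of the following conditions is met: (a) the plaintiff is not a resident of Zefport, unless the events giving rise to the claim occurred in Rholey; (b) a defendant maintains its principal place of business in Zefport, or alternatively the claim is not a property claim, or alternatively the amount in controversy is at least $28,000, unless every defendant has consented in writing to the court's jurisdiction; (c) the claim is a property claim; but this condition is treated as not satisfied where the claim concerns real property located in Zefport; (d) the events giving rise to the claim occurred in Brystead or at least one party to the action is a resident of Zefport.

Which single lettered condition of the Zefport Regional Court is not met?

The Zefport Regional Court:
  (a) The plaintiff resides in Zefston, which is not Zefport. Met.
  (b) The claim is an employment claim, not a property claim, so this disjunct is met. Satisfied.
  (c) The claim is an employment claim, not a property claim. Fails.
  (d) The operative events occurred in Brystead, so this disjunct is met. Met.
Only condition (c) fails.

(c)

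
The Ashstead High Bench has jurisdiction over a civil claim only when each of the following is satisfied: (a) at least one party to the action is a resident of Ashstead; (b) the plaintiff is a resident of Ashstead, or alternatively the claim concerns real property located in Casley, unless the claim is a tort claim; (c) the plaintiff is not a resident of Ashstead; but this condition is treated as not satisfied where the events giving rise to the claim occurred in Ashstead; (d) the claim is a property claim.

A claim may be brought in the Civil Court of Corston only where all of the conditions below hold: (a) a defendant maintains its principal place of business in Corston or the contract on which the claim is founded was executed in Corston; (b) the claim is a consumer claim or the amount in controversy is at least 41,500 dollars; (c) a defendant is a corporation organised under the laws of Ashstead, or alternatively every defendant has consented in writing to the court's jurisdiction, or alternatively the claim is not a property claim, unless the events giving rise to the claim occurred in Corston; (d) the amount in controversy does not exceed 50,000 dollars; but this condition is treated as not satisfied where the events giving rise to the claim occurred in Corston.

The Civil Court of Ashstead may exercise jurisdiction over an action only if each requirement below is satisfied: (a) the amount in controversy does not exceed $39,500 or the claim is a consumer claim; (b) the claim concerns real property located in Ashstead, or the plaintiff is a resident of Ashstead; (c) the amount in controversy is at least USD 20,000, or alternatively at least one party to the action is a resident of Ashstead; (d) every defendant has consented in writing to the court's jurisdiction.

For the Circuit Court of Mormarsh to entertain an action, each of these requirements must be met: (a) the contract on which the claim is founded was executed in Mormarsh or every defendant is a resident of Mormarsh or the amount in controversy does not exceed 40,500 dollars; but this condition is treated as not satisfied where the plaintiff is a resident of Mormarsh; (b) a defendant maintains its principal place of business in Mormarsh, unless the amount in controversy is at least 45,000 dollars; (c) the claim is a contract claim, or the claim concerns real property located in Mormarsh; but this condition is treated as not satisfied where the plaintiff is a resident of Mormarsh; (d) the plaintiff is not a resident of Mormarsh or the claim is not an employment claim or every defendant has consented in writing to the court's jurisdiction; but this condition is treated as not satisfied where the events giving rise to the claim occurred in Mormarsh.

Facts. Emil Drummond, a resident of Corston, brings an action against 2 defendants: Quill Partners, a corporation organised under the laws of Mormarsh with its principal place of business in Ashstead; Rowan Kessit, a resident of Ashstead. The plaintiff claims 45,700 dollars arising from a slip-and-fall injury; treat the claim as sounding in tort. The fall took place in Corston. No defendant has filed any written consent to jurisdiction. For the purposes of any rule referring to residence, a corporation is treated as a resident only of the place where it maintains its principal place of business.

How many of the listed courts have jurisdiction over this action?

0

The Ashstead High Bench:
  (a) Quill Partners resides in Ashstead. Condition met.
  (b) The plaintiff resides in Corston, not Ashstead; the claim does not concern real property — every alternative fails. However, the claim is a tort claim, so the 'unless' proviso supplies this condition. Condition met.
  (c) The plaintiff resides in Corston, which is not Ashstead. The exception is not triggered, since the operative events occurred in Corston, not Ashstead. Met.
  (d) The claim is a tort claim, not a property claim. Not satisfied.
  → No jurisdiction.
The Civil Court of Corston:
  (a) The corporate defendant(s) have their principal place of business in Ashstead, not Corston; no contract (and hence no place of execution) is alleged — every alternative fails. Not satisfied.
  (b) The amount in controversy is 45,700 dollars, which meets the 41,500 dollars floor, so this disjunct is met. Condition met.
  (c) The claim is a tort claim, not a property claim — that alternative is enough. Met.
  (d) The amount in controversy is USD 45,700, within the $50,000 ceiling. However, the operative events occurred in Corston, which falls within the stated exception and so defeats the condition. Condition not met.
  → Not every requirement is met — no jurisdiction.
The Civil Court of Ashstead:
  (a) The amount in controversy is 45,700 dollars, above the $39,500 ceiling; the claim is a tort claim, not a consumer claim — every alternative fails. Not satisfied.
  (b) The claim does not concern real property; the plaintiff resides in Corston, not Ashstead — no alternative holds. Fails.
  (c) The amount in controversy is 45,700 dollars, which meets the 20,000 dollars floor — that alternative is enough. Met.
  (d) No such written consent has been filed. Not satisfied.
  → The court lacks jurisdiction.
The Circuit Court of Mormarsh:
  (a) No contract (and hence no place of execution) is alleged; the defendants reside as follows — Quill Partners in Ashstead, Rowan Kessit in Ashstead — not all in Mormarsh; the amount in controversy is $45,700, above the 40,500 dollars ceiling — none of the alternatives is met. Condition not met.
  (b) The corporate defendant(s) have their principal place of business in Ashstead, not Mormarsh. But the amount in controversy is USD 45,700, which meets the 45,000 dollars floor, and the 'unless' clause therefore excuses the requirement. Condition met.
  (c) The claim is a tort claim, not a contract claim; the claim does not concern real property — none of the alternatives is met. Not met.
  (d) The plaintiff resides in Corston, which is not Mormarsh, which satisfies one of the alternatives. The carve-out does not apply: the operative events occurred in Corston, not Mormarsh. Satisfied.
  → No jurisdiction.
No court satisfies all of its conditions.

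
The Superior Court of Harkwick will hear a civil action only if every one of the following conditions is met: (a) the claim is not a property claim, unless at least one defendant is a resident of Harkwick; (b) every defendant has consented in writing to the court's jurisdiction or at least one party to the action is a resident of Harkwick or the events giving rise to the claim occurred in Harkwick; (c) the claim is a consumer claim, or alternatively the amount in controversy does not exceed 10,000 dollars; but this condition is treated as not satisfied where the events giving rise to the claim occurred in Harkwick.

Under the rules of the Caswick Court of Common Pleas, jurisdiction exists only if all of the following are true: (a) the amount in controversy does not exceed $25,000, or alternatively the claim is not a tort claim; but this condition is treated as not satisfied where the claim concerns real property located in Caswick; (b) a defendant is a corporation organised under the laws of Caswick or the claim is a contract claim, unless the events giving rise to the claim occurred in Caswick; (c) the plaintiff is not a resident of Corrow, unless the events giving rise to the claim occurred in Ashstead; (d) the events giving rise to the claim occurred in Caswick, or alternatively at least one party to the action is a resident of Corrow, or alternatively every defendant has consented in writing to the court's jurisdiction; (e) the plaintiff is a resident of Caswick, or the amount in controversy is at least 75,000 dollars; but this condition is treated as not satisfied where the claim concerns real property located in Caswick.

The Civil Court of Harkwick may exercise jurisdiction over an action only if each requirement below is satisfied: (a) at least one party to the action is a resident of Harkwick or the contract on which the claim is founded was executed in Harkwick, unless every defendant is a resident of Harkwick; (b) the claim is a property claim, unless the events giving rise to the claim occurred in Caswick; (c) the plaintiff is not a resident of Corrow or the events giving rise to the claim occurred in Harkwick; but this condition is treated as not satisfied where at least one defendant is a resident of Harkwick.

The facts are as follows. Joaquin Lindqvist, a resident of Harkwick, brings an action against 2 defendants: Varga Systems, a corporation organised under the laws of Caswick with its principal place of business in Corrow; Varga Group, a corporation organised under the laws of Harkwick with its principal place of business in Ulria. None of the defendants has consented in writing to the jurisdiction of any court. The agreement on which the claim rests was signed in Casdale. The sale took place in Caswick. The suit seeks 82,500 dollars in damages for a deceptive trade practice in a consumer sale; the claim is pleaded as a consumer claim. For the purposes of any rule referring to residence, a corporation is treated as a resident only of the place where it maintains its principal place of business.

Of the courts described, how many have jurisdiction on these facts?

3

The Superior Court of Harkwick:
  (a) The claim is a consumer claim, not a property claim. Condition met.
  (b) Joaquin Lindqvist resides in Harkwick, which satisfies one of the alternatives. Satisfied.
  (c) The claim is a consumer claim, so this disjunct is met. The exception is not triggered, since the operative events occurred in Caswick, not Harkwick. Condition met.
  → Every requirement is satisfied — jurisdiction.
The Caswick Court of Common Pleas:
  (a) The claim is a consumer claim, not a tort claim, so this disjunct is met. The exception is not triggered, since the claim does not concern real property. Condition met.
  (b) Varga Systems is organised under the laws of Caswick, so one alternative holds. Condition met.
  (c) The plaintiff resides in Harkwick, which is not Corrow. Satisfied.
  (d) The operative events occurred in Caswick — that alternative is enough. Met.
  (e) The amount in controversy is USD 82,500, which meets the $75,000 floor, so this disjunct is met. The exception is not triggered, since the claim does not concern real property. Met.
  → Jurisdiction lies.
The Civil Court of Harkwick:
  (a) Joaquin Lindqvist resides in Harkwick — that alternative is enough. Condition met.
  (b) The claim is a consumer claim, not a property claim. The proviso rescues it, though: the operative events occurred in Caswick. Satisfied.
  (c) The plaintiff resides in Harkwick, which is not Corrow, so this disjunct is met. The exception is not triggered, since no defendant resides in Harkwick (they reside in Corrow, Ulria). Met.
  → All conditions met; jurisdiction exists.
Courts with jurisdiction: the Superior Court of Harkwick, the Caswick Court of Common Pleas, the Civil Court of Harkwick — 3 in total.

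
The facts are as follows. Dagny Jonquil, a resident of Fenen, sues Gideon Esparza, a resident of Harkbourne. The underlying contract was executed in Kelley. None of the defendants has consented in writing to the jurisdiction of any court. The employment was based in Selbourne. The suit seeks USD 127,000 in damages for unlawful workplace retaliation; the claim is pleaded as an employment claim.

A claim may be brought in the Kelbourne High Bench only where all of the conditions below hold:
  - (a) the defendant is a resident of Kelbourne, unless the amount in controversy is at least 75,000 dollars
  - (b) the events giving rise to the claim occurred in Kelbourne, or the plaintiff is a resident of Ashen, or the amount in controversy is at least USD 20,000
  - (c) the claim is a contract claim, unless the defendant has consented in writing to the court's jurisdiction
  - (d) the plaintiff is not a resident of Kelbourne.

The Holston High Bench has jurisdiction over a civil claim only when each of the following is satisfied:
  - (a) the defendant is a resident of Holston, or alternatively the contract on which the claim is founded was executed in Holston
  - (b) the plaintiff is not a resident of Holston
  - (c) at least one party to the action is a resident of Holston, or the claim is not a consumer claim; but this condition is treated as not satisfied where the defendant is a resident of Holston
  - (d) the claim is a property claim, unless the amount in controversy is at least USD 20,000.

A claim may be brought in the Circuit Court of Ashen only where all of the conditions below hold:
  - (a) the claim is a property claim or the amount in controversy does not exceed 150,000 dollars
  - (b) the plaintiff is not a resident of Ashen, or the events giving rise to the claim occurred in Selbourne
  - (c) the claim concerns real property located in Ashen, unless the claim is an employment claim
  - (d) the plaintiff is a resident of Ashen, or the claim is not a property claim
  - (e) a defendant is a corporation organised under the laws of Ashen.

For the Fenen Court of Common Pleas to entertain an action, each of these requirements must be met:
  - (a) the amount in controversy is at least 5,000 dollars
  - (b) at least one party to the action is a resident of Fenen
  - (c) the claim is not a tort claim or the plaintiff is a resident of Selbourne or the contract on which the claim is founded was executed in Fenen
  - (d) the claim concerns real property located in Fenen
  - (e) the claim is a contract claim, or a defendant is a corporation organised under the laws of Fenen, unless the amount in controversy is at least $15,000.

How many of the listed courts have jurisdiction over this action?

0

The Kelbourne High Bench:
  (a) The defendant resides in Harkbourne, not Kelbourne. The proviso rescues it, though: the amount in controversy is 127,000 dollars, which meets the USD 75,000 floor. Met.
  (b) The amount in controversy is USD 127,000, which meets the $20,000 floor, which satisfies one of the alternatives. Satisfied.
  (c) The claim is an employment claim, not a contract claim. The proviso offers no rescue either, since no such written consent has been filed. Not met.
  (d) The plaintiff resides in Fenen, which is not Kelbourne. Met.
  → The court lacks jurisdiction.
The Holston High Bench:
  (a) The defendant resides in Harkbourne, not Holston; the contract was executed in Kelley, not Holston — every alternative fails. Not met.
  (b) The plaintiff resides in Fenen, which is not Holston. Met.
  (c) The claim is an employment claim, not a consumer claim, which satisfies one of the alternatives. The exception is not triggered, since the defendant resides in Harkbourne, not Holston. Met.
  (d) The claim is an employment claim, not a property claim. But the amount in controversy is 127,000 dollars, which meets the 20,000 dollars floor, and the 'unless' clause therefore excuses the requirement. Met.
  → No jurisdiction.
The Circuit Court of Ashen:
  (a) The amount in controversy is USD 127,000, within the USD 150,000 ceiling, so this disjunct is met. Met.
  (b) The plaintiff resides in Fenen, which is not Ashen — that alternative is enough. Condition met.
  (c) The claim does not concern real property. The proviso rescues it, though: the claim is an employment claim. Met.
  (d) The claim is an employment claim, not a property claim — that alternative is enough. Satisfied.
  (e) No defendant is a corporation. Not met.
  → At least one condition fails; no jurisdiction.
The Fenen Court of Common Pleas:
  (a) The amount in controversy is 127,000 dollars, which meets the USD 5,000 floor. Met.
  (b) Dagny Jonquil resides in Fenen. Condition met.
  (c) The claim is an employment claim, not a tort claim, so this disjunct is met. Condition met.
  (d) The claim does not concern real property. Condition not met.
  (e) The claim is an employment claim, not a contract claim; no defendant is a corporation — no alternative holds. The proviso rescues it, though: the amount in controversy is 127,000 dollars, which meets the 15,000 dollars floor. Met.
  → No jurisdiction.
No court satisfies all of its conditions.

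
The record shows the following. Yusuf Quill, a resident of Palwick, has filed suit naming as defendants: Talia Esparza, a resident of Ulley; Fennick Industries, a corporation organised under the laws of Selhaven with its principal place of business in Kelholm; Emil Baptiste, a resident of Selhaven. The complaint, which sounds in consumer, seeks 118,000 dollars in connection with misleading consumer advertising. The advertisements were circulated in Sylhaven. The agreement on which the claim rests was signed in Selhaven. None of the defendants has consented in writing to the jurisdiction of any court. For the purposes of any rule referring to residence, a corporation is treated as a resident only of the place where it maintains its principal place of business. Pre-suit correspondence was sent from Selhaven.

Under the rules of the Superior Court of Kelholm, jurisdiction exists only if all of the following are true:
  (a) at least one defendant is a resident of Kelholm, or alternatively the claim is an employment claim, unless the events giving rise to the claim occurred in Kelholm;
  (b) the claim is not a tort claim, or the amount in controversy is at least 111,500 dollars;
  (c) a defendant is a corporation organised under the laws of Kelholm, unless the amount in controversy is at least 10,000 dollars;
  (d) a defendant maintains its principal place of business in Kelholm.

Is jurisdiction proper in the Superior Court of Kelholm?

Yes

The Superior Court of Kelholm:
  (a) Fennick Industries resides in Kelholm, which satisfies one of the alternatives. Condition met.
  (b) The claim is a consumer claim, not a tort claim, so this disjunct is met. Satisfied.
  (c) The corporate defendant(s) are organised in Selhaven, not Kelholm. But the amount in controversy is 118,000 dollars, which meets the $10,000 floor, and the 'unless' clause therefore excuses the requirement. Condition met.
  (d) Fennick Industries has its principal place of business in Kelholm. Met.
  → The court has jurisdiction.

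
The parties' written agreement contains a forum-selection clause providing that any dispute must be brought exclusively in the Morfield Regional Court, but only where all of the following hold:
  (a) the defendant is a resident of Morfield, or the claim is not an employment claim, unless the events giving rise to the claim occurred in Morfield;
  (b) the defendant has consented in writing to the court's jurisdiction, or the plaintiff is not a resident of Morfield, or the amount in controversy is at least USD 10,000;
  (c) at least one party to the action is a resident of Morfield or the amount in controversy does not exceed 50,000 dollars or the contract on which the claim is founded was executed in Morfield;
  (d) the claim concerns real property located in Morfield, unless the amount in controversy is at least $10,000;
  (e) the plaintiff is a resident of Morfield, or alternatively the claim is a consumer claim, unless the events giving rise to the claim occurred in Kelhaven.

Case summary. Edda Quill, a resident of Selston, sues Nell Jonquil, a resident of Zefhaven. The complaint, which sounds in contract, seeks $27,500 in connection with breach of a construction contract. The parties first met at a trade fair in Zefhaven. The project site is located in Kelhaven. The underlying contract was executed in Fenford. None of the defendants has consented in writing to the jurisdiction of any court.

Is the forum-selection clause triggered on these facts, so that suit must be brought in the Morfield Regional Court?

The Morfield Regional Court:
  (a) The claim is a contract claim, not an employment claim, so one alternative holds. Satisfied.
  (b) The plaintiff resides in Selston, which is not Morfield, which satisfies one of the alternatives. Satisfied.
  (c) The amount in controversy is USD 27,500, within the 50,000 dollars ceiling, so one alternative holds. Condition met.
  (d) The claim does not concern real property. The proviso rescues it, though: the amount in controversy is 27,500 dollars, which meets the USD 10,000 floor. Met.
  (e) The plaintiff resides in Selston, not Morfield; the claim is a contract claim, not a consumer claim — none of the alternatives is met. But the operative events occurred in Kelhaven, and the 'unless' clause therefore excuses the requirement. Condition met.
  → The clause applies.

Yes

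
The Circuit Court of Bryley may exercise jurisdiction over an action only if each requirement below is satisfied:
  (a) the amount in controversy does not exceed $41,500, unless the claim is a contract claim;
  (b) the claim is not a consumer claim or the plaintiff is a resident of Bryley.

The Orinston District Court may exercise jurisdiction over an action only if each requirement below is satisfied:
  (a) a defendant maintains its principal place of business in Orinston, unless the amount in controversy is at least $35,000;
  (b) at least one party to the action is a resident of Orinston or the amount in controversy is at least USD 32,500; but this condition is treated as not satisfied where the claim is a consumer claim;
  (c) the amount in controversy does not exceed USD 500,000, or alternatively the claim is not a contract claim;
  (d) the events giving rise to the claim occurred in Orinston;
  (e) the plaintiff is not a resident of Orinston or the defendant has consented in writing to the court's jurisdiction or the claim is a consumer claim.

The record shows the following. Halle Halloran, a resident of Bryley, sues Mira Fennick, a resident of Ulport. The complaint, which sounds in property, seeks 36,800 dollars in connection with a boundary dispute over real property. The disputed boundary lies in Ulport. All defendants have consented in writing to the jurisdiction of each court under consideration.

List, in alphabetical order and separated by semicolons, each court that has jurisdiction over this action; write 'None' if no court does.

The Circuit Court of Bryley:
  (a) The amount in controversy is 36,800 dollars, within the USD 41,500 ceiling. Condition met.
  (b) The claim is a property claim, not a consumer claim, which satisfies one of the alternatives. Met.
  → Every requirement is satisfied — jurisdiction.
The Orinston District Court:
  (a) No defendant is a corporation. However, the amount in controversy is 36,800 dollars, which meets the 35,000 dollars floor, so the 'unless' proviso supplies this condition. Met.
  (b) The amount in controversy is 36,800 dollars, which meets the $32,500 floor — that alternative is enough. The carve-out does not apply: the claim is a property claim, not a consumer claim. Condition met.
  (c) The amount in controversy is USD 36,800, within the USD 500,000 ceiling, so this disjunct is met. Condition met.
  (d) The operative events occurred in Ulport, not Orinston. Fails.
  (e) The plaintiff resides in Bryley, which is not Orinston, so one alternative holds. Satisfied.
  → No jurisdiction.

the Circuit Court of Bryley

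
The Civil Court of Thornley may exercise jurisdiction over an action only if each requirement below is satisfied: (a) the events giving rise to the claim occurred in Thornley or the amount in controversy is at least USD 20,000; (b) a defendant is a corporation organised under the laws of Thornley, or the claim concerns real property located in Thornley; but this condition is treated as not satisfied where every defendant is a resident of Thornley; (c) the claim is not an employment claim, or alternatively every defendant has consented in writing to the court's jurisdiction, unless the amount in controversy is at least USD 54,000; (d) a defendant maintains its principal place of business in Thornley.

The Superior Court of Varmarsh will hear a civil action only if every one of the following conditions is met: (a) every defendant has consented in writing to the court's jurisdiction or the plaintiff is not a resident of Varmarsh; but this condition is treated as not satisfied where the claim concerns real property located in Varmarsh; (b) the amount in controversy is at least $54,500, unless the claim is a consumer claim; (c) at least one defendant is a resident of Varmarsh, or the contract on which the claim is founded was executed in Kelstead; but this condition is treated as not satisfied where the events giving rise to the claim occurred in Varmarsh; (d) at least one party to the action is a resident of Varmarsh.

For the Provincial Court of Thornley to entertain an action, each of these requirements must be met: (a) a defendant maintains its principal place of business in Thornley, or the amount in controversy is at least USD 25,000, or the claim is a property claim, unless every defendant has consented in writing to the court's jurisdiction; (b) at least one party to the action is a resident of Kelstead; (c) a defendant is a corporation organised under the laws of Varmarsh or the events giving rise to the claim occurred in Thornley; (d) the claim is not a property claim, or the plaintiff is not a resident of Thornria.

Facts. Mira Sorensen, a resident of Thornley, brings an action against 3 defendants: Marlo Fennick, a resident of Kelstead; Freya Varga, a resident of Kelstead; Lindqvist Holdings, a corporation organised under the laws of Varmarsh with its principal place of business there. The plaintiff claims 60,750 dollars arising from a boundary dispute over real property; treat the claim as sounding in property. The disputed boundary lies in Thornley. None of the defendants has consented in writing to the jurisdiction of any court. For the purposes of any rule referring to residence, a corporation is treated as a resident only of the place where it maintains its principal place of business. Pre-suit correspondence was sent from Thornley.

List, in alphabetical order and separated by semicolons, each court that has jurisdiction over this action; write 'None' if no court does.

the Provincial Court of Thornley; the Superior Court of Varmarsh

The Civil Court of Thornley:
  (a) The operative events occurred in Thornley — that alternative is enough. Met.
  (b) The property lies in Thornley — that alternative is enough. And the carve-out is inapplicable — the defendants reside as follows — Marlo Fennick in Kelstead, Freya Varga in Kelstead, Lindqvist Holdings in Varmarsh — not all in Thornley. Satisfied.
  (c) The claim is a property claim, not an employment claim, so this disjunct is met. Met.
  (d) The corporate defendant(s) have their principal place of business in Varmarsh, not Thornley. Not met.
  → No jurisdiction.
The Superior Court of Varmarsh:
  (a) The plaintiff resides in Thornley, which is not Varmarsh, so this disjunct is met. The carve-out does not apply: the property lies in Thornley, not Varmarsh. Satisfied.
  (b) The amount in controversy is USD 60,750, which meets the $54,500 floor. Satisfied.
  (c) Lindqvist Holdings resides in Varmarsh, so one alternative holds. The exception is not triggered, since the operative events occurred in Thornley, not Varmarsh. Met.
  (d) Lindqvist Holdings resides in Varmarsh. Satisfied.
  → All conditions met; jurisdiction exists.
The Provincial Court of Thornley:
  (a) The amount in controversy is USD 60,750, which meets the USD 25,000 floor — that alternative is enough. Condition met.
  (b) Marlo Fennick resides in Kelstead. Met.
  (c) Lindqvist Holdings is organised under the laws of Varmarsh, which satisfies one of the alternatives. Condition met.
  (d) The plaintiff resides in Thornley, which is not Thornria, so this disjunct is met. Met.
  → Every requirement is satisfied — jurisdiction.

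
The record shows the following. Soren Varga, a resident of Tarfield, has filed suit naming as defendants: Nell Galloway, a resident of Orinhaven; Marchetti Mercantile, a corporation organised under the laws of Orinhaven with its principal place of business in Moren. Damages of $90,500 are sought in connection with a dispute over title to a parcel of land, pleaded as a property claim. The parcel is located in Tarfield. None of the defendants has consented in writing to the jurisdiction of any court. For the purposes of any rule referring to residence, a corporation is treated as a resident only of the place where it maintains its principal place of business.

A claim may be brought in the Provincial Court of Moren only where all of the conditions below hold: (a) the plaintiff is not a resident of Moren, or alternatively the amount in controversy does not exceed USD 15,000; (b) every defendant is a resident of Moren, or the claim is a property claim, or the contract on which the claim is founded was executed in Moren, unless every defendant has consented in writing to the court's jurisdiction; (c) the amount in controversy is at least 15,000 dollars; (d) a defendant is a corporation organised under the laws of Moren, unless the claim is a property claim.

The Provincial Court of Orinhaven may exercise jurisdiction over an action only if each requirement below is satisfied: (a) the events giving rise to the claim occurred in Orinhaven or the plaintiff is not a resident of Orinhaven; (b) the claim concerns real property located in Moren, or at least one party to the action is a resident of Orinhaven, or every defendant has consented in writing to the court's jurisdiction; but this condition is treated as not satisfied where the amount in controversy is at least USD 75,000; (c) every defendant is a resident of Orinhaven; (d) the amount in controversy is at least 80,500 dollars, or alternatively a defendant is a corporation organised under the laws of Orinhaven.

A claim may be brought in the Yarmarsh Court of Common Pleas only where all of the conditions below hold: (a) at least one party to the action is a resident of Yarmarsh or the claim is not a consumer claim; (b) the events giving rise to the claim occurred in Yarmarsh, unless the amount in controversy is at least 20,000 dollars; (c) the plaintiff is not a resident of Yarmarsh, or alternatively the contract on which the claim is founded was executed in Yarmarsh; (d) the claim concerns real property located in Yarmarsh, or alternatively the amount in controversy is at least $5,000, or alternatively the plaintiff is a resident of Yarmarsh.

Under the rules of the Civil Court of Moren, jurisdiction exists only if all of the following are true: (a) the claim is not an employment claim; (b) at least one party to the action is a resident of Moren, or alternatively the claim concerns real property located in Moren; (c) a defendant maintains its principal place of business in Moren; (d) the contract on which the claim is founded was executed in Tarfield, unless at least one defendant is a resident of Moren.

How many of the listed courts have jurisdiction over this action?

The Provincial Court of Moren:
  (a) The plaintiff resides in Tarfield, which is not Moren, which satisfies one of the alternatives. Satisfied.
  (b) The claim is a property claim, so this disjunct is met. Satisfied.
  (c) The amount in controversy is $90,500, which meets the USD 15,000 floor. Met.
  (d) The corporate defendant(s) are organised in Orinhaven, not Moren. The proviso rescues it, though: the claim is a property claim. Satisfied.
  → Jurisdiction lies.
The Provincial Court of Orinhaven:
  (a) The plaintiff resides in Tarfield, which is not Orinhaven — that alternative is enough. Satisfied.
  (b) Nell Galloway resides in Orinhaven — that alternative is enough. However, the amount in controversy is 90,500 dollars, which meets the USD 75,000 floor, which falls within the stated exception and so defeats the condition. Not met.
  (c) The defendants reside as follows — Nell Galloway in Orinhaven, Marchetti Mercantile in Moren — not all in Orinhaven. Not met.
  (d) The amount in controversy is $90,500, which meets the 80,500 dollars floor, so this disjunct is met. Met.
  → The court lacks jurisdiction.
The Yarmarsh Court of Common Pleas:
  (a) The claim is a property claim, not a consumer claim, which satisfies one of the alternatives. Condition met.
  (b) The operative events occurred in Tarfield, not Yarmarsh. But the amount in controversy is 90,500 dollars, which meets the 20,000 dollars floor, and the 'unless' clause therefore excuses the requirement. Met.
  (c) The plaintiff resides in Tarfield, which is not Yarmarsh — that alternative is enough. Satisfied.
  (d) The amount in controversy is USD 90,500, which meets the USD 5,000 floor, which satisfies one of the alternatives. Condition met.
  → The court has jurisdiction.
The Civil Court of Moren:
  (a) The claim is a property claim, not an employment claim. Condition met.
  (b) Marchetti Mercantile resides in Moren, which satisfies one of the alternatives. Satisfied.
  (c) Marchetti Mercantile has its principal place of business in Moren. Satisfied.
  (d) No contract (and hence no place of execution) is alleged. The proviso rescues it, though: Marchetti Mercantile resides in Moren. Met.
  → Jurisdiction lies.
Courts with jurisdiction: the Provincial Court of Moren, the Yarmarsh Court of Common Pleas, the Civil Court of Moren — 3 in total.

3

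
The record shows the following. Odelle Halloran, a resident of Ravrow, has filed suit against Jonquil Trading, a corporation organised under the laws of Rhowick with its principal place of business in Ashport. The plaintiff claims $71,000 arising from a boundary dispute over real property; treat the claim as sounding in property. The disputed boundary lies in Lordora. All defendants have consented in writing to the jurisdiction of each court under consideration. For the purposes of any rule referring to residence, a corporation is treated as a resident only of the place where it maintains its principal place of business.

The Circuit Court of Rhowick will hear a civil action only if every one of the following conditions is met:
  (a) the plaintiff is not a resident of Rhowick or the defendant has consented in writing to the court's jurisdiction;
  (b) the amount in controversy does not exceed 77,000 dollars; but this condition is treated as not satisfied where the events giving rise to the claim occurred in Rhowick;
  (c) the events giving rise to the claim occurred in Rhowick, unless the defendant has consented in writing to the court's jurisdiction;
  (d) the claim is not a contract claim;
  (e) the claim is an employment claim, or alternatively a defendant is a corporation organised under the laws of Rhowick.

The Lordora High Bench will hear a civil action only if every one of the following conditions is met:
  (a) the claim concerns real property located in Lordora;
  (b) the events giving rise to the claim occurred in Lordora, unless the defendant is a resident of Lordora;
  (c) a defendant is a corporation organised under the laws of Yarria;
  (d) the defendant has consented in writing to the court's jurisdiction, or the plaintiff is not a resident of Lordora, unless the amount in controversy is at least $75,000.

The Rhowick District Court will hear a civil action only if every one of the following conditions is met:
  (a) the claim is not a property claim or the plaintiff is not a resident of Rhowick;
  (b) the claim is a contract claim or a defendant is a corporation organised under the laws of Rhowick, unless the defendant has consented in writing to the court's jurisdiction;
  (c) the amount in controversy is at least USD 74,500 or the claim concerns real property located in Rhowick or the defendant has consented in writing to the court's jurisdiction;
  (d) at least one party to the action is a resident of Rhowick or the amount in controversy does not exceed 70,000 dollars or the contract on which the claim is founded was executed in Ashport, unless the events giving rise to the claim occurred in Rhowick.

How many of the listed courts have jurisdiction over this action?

The Circuit Court of Rhowick:
  (a) The plaintiff resides in Ravrow, which is not Rhowick, so this disjunct is met. Satisfied.
  (b) The amount in controversy is USD 71,000, within the USD 77,000 ceiling. The exception is not triggered, since the operative events occurred in Lordora, not Rhowick. Condition met.
  (c) The operative events occurred in Lordora, not Rhowick. But every defendant has filed written consent, and the 'unless' clause therefore excuses the requirement. Condition met.
  (d) The claim is a property claim, not a contract claim. Condition met.
  (e) Jonquil Trading is organised under the laws of Rhowick, which satisfies one of the alternatives. Satisfied.
  → Every requirement is satisfied — jurisdiction.
The Lordora High Bench:
  (a) The property lies in Lordora. Met.
  (b) The operative events occurred in Lordora. Satisfied.
  (c) The corporate defendant(s) are organised in Rhowick, not Yarria. Not satisfied.
  (d) Every defendant has filed written consent, so this disjunct is met. Condition met.
  → No jurisdiction.
The Rhowick District Court:
  (a) The plaintiff resides in Ravrow, which is not Rhowick, so this disjunct is met. Condition met.
  (b) Jonquil Trading is organised under the laws of Rhowick, so this disjunct is met. Condition met.
  (c) Every defendant has filed written consent, which satisfies one of the alternatives. Satisfied.
  (d) No party resides in Rhowick; the amount in controversy is 71,000 dollars, above the 70,000 dollars ceiling; no contract (and hence no place of execution) is alleged — every alternative fails. Nor does the 'unless' clause help: the operative events occurred in Lordora, not Rhowick. Not met.
  → The court lacks jurisdiction.
Courts with jurisdiction: the Circuit Court of Rhowick — 1 in total.

1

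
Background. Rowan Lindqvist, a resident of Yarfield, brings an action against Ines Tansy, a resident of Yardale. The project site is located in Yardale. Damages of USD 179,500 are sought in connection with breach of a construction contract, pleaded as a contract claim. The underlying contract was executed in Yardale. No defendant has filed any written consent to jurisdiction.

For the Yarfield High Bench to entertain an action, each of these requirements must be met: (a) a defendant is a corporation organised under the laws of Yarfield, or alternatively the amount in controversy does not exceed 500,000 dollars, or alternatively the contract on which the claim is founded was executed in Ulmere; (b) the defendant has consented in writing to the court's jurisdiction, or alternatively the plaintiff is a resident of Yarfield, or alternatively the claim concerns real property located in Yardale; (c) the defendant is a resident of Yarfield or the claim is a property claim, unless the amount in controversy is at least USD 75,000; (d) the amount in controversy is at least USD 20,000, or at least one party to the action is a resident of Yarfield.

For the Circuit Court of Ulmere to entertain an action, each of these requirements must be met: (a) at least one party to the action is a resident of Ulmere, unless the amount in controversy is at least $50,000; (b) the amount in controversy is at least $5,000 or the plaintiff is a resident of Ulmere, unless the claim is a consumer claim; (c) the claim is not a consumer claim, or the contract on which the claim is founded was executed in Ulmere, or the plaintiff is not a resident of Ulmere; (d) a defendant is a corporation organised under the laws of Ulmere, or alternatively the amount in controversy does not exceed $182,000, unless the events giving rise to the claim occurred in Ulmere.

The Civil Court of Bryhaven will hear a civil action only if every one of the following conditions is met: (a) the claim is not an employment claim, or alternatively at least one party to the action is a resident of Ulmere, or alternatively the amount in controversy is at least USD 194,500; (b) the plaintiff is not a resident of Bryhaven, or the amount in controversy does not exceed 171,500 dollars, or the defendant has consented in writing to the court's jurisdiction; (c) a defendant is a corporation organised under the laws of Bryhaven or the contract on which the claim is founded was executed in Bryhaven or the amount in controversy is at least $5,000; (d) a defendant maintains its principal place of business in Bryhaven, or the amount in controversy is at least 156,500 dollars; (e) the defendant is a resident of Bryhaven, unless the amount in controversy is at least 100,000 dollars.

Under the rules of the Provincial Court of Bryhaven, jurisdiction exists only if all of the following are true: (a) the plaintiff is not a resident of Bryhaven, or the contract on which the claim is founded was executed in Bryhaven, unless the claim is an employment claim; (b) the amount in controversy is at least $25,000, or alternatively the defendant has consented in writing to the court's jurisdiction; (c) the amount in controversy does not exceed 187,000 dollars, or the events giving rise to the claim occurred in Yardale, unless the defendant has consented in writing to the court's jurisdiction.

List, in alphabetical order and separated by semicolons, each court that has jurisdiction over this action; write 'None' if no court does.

The Yarfield High Bench:
  (a) The amount in controversy is $179,500, within the USD 500,000 ceiling, which satisfies one of the alternatives. Satisfied.
  (b) The plaintiff resides in Yarfield, so this disjunct is met. Condition met.
  (c) The defendant resides in Yardale, not Yarfield; the claim is a contract claim, not a property claim — none of the alternatives is met. But the amount in controversy is USD 179,500, which meets the 75,000 dollars floor, and the 'unless' clause therefore excuses the requirement. Met.
  (d) The amount in controversy is 179,500 dollars, which meets the USD 20,000 floor, so this disjunct is met. Condition met.
  → Jurisdiction lies.
The Circuit Court of Ulmere:
  (a) No party resides in Ulmere. The proviso rescues it, though: the amount in controversy is USD 179,500, which meets the USD 50,000 floor. Satisfied.
  (b) The amount in controversy is 179,500 dollars, which meets the $5,000 floor, which satisfies one of the alternatives. Condition met.
  (c) The claim is a contract claim, not a consumer claim, so this disjunct is met. Satisfied.
  (d) The amount in controversy is $179,500, within the USD 182,000 ceiling, which satisfies one of the alternatives. Condition met.
  → Jurisdiction lies.
The Civil Court of Bryhaven:
  (a) The claim is a contract claim, not an employment claim, so one alternative holds. Satisfied.
  (b) The plaintiff resides in Yarfield, which is not Bryhaven — that alternative is enough. Satisfied.
  (c) The amount in controversy is $179,500, which meets the 5,000 dollars floor, so this disjunct is met. Met.
  (d) The amount in controversy is $179,500, which meets the $156,500 floor, so one alternative holds. Met.
  (e) The defendant resides in Yardale, not Bryhaven. The proviso rescues it, though: the amount in controversy is 179,500 dollars, which meets the USD 100,000 floor. Satisfied.
  → The court has jurisdiction.
The Provincial Court of Bryhaven:
  (a) The plaintiff resides in Yarfield, which is not Bryhaven, which satisfies one of the alternatives. Condition met.
  (b) The amount in controversy is USD 179,500, which meets the 25,000 dollars floor, which satisfies one of the alternatives. Condition met.
  (c) The amount in controversy is USD 179,500, within the USD 187,000 ceiling, so this disjunct is met. Satisfied.
  → All conditions met; jurisdiction exists.

the Circuit Court of Ulmere; the Civil Court of Bryhaven; the Provincial Court of Bryhaven; the Yarfield High Bench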